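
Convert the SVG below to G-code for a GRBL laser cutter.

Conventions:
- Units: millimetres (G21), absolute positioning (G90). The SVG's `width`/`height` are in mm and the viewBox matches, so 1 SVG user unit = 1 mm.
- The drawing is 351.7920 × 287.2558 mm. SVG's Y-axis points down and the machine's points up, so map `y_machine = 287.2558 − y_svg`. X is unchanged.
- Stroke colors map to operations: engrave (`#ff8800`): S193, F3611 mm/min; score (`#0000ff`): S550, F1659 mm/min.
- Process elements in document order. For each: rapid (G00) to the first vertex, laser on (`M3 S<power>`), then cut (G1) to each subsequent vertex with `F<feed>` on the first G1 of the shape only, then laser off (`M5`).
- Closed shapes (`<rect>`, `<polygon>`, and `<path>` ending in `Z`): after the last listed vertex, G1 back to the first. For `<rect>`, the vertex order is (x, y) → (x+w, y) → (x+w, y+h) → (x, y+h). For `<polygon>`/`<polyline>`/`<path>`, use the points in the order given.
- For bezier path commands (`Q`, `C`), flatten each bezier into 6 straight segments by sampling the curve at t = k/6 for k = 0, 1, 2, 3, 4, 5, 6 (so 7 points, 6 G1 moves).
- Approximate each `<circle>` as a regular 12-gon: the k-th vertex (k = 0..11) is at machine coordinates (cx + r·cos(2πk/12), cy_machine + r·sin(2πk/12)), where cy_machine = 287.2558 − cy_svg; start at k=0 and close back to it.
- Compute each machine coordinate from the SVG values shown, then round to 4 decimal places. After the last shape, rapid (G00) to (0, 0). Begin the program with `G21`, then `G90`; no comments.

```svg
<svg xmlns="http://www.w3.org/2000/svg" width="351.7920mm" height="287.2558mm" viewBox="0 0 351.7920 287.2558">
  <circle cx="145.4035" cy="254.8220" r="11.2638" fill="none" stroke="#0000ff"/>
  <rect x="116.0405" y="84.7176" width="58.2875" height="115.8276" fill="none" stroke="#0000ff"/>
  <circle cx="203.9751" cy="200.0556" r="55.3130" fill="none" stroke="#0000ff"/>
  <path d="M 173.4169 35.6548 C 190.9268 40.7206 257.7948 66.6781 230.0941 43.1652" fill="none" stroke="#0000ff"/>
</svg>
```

G21
G90
G00 X156.6673 Y32.4338
M3 S550
G1 X155.1582 Y38.0657 F1659
G1 X151.0354 Y42.1885
G1 X145.4035 Y43.6976
G1 X139.7716 Y42.1885
G1 X135.6488 Y38.0657
G1 X134.1397 Y32.4338
G1 X135.6488 Y26.8019
G1 X139.7716 Y22.6791
G1 X145.4035 Y21.1700
G1 X151.0354 Y22.6791
G1 X155.1582 Y26.8019
G1 X156.6673 Y32.4338
M5
G00 X116.0405 Y202.5382
M3 S550
G1 X174.3280 Y202.5382 F1659
G1 X174.3280 Y86.7106
G1 X116.0405 Y86.7106
G1 X116.0405 Y202.5382
M5
G00 X259.2881 Y87.2002
M3 S550
G1 X251.8776 Y114.8567 F1659
G1 X231.6316 Y135.1027
G1 X203.9751 Y142.5132
G1 X176.3186 Y135.1027
G1 X156.0726 Y114.8567
G1 X148.6621 Y87.2002
G1 X156.0726 Y59.5437
G1 X176.3186 Y39.2977
G1 X203.9751 Y31.8872
G1 X231.6316 Y39.2977
G1 X251.8776 Y59.5437
G1 X259.2881 Y87.2002
M5
G00 X173.4169 Y251.6010
M3 S550
G1 X185.6187 Y247.6529 F1659
G1 X202.0489 Y242.1773
G1 X218.7095 Y237.1288
G1 X231.6025 Y234.4618
G1 X236.7301 Y236.1309
G1 X230.0941 Y244.0906
M5
G00 X0.0000 Y0.0000

1 u = 1 mm; y_m = 287.2558 − y.

[1] `<circle>` circle, #0000ff→score S550 F1659: (156.6673,32.4338) → (155.1582,38.0657) → (151.0354,42.1885) → (145.4035,43.6976) → (139.7716,42.1885) → (135.6488,38.0657) → (134.1397,32.4338) → (135.6488,26.8019) → (139.7716,22.6791) → (145.4035,21.1700) → (151.0354,22.6791) → (155.1582,26.8019) → (156.6673,32.4338) (closed)

[2] `<rect>` rectangle, #0000ff→score S550 F1659: (116.0405,202.5382) → (174.3280,202.5382) → (174.3280,86.7106) → (116.0405,86.7106) → (116.0405,202.5382) (closed)

[3] `<circle>` circle, #0000ff→score S550 F1659: (259.2881,87.2002) → (251.8776,114.8567) → (231.6316,135.1027) → (203.9751,142.5132) → (176.3186,135.1027) → (156.0726,114.8567) → (148.6621,87.2002) → (156.0726,59.5437) → (176.3186,39.2977) → (203.9751,31.8872) → (231.6316,39.2977) → (251.8776,59.5437) → (259.2881,87.2002) (closed)

[4] `<path>` cubic bezier, #0000ff→score S550 F1659: (173.4169,251.6010) → (185.6187,247.6529) → (202.0489,242.1773) → (218.7095,237.1288) → (231.6025,234.4618) → (236.7301,236.1309) → (230.0941,244.0906)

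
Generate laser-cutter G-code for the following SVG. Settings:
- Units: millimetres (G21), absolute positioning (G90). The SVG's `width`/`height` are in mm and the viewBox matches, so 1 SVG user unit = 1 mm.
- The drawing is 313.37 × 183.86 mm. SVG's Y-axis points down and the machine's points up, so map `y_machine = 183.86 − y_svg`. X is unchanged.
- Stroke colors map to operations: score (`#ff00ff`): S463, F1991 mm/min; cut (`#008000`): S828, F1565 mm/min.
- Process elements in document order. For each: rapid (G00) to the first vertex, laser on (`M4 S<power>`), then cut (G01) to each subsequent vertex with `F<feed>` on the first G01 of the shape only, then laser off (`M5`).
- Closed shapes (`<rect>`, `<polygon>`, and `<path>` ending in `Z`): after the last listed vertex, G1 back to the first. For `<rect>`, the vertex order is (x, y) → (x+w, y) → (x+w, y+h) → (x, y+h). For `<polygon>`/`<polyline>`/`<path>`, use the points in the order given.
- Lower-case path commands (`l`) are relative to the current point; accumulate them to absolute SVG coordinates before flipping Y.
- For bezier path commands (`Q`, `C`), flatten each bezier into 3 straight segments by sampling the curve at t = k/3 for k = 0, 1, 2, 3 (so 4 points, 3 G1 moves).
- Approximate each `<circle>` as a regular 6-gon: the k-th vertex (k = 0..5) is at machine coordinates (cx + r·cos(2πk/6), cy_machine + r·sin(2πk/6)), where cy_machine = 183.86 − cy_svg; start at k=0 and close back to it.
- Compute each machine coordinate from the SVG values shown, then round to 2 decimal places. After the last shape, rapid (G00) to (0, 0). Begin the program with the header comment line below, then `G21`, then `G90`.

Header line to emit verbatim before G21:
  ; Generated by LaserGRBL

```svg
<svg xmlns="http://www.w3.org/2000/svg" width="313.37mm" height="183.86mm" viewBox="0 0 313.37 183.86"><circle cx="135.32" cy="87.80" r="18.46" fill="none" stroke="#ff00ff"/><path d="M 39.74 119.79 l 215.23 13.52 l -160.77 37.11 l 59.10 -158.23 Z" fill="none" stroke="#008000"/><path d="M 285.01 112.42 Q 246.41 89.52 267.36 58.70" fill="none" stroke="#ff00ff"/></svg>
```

; Generated by LaserGRBL
G21
G90
G00 X153.78 Y96.06
M4 S463
G01 X144.55 Y112.05 F1991
G01 X126.09 Y112.05
G01 X116.86 Y96.06
G01 X126.09 Y80.07
G01 X144.55 Y80.07
G01 X153.78 Y96.06
M5
G00 X39.74 Y64.07
M4 S828
G01 X254.97 Y50.55 F1565
G01 X94.20 Y13.44
G01 X153.30 Y171.67
G01 X39.74 Y64.07
M5
G00 X285.01 Y71.44
M4 S463
G01 X265.89 Y87.59 F1991
G01 X260.01 Y105.49
G01 X267.36 Y125.16
M5
G00 X0.00 Y0.00

Since the viewBox matches the mm dimensions, user units are millimetres directly. The only transform is the Y-flip y_m = 183.86 − y_svg.

Shape 1 is a circle drawn with `<circle>`. Its stroke #ff00ff means score at S463, F1991. After flipping Y the toolpath is (153.78,96.06) → (144.55,112.05) → (126.09,112.05) → (116.86,96.06) → (126.09,80.07) → (144.55,80.07) → (153.78,96.06), returning to the start.

Shape 2 is a closed polygon drawn with `<path>`. Its stroke #008000 means cut at S828, F1565. After flipping Y the toolpath is (39.74,64.07) → (254.97,50.55) → (94.20,13.44) → (153.30,171.67) → (39.74,64.07), returning to the start.

Shape 3 is a quadratic bezier drawn with `<path>`. Its stroke #ff00ff means score at S463, F1991. After flipping Y the toolpath is (285.01,71.44) → (265.89,87.59) → (260.01,105.49) → (267.36,125.16).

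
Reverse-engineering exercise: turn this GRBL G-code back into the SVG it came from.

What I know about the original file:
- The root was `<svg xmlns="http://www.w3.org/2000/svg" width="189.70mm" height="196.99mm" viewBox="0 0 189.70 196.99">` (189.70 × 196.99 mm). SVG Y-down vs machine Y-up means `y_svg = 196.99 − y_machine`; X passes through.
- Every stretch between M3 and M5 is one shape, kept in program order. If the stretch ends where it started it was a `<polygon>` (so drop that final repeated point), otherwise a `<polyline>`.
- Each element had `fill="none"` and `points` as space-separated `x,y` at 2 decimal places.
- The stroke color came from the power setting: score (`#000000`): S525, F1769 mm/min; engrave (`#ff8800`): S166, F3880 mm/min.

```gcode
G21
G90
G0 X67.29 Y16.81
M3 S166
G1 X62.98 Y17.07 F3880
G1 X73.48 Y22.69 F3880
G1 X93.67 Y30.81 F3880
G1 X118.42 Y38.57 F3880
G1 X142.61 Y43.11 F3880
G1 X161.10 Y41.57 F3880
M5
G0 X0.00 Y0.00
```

Machine Y-up, SVG Y-down with viewBox height 196.99, so y_svg = 196.99 − y_machine; X carries over. Every run uses S166, so all elements get stroke `#ff8800` (engrave).

Run 1: The run is open, so emit a `<polyline>` with points (Y-flipped): 67.29,180.18 62.98,179.92 73.48,174.30 93.67,166.18 118.42,158.42 142.61,153.88 161.10,155.42.

<svg xmlns="http://www.w3.org/2000/svg" width="189.70mm" height="196.99mm" viewBox="0 0 189.70 196.99">
  <polyline points="67.29,180.18 62.98,179.92 73.48,174.30 93.67,166.18 118.42,158.42 142.61,153.88 161.10,155.42" fill="none" stroke="#ff8800"/>
</svg>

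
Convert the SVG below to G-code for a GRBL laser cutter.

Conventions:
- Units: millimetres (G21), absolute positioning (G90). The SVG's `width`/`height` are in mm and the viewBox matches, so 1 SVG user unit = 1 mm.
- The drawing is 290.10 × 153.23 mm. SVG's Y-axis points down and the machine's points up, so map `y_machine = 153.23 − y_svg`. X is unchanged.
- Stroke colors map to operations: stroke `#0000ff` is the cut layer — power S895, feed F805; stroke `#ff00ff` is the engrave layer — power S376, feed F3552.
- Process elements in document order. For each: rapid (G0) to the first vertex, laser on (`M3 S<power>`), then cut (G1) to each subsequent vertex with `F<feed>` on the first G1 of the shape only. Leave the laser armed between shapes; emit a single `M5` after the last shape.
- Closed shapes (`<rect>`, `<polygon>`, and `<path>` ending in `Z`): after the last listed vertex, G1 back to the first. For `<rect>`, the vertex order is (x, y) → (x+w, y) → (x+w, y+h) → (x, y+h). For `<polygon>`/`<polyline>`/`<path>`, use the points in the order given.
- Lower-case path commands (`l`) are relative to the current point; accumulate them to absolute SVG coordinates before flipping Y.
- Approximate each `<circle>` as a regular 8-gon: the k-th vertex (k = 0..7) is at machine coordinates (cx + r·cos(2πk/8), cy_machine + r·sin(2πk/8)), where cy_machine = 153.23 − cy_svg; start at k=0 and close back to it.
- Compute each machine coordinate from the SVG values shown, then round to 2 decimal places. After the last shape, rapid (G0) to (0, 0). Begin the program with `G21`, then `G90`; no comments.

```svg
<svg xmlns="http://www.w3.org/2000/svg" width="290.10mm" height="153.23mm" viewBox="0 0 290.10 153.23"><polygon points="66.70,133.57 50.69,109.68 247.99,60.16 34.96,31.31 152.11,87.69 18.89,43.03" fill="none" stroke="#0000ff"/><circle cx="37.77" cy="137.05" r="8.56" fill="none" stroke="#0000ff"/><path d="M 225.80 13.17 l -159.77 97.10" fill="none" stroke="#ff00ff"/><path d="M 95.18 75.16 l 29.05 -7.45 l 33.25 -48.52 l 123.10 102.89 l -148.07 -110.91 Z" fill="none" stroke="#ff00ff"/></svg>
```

viewBox `0 0 290.10 153.23` with mm width/height → 1 unit = 1 mm. Flip: y_m = 153.23 − y_svg.

**Shape 1** — `<polygon>` closed polygon, stroke `#0000ff` → cut (S895, F805). Machine vertices: (66.70,19.66) → (50.69,43.55) → (247.99,93.07) → (34.96,121.92) → (152.11,65.54) → (18.89,110.20) → (66.70,19.66). Closed: final G1 returns to the first vertex.

**Shape 2** — `<circle>` circle, stroke `#0000ff` → cut (S895, F805). Machine vertices: (46.33,16.18) → (43.82,22.23) → (37.77,24.74) → (31.72,22.23) → (29.21,16.18) → (31.72,10.13) → (37.77,7.62) → (43.82,10.13) → (46.33,16.18). Closed: final G1 returns to the first vertex.

**Shape 3** — `<path>` line segment, stroke `#ff00ff` → engrave (S376, F3552). Machine vertices: (225.80,140.06) → (66.03,42.96). Open path.

**Shape 4** — `<path>` closed polygon, stroke `#ff00ff` → engrave (S376, F3552). Machine vertices: (95.18,78.07) → (124.23,85.52) → (157.48,134.04) → (280.58,31.15) → (132.51,142.06) → (95.18,78.07). Closed: final G1 returns to the first vertex.

G21
G90
G0 X66.70 Y19.66
M3 S895
G1 X50.69 Y43.55 F805
G1 X247.99 Y93.07
G1 X34.96 Y121.92
G1 X152.11 Y65.54
G1 X18.89 Y110.20
G1 X66.70 Y19.66
G0 X46.33 Y16.18
M3 S895
G1 X43.82 Y22.23 F805
G1 X37.77 Y24.74
G1 X31.72 Y22.23
G1 X29.21 Y16.18
G1 X31.72 Y10.13
G1 X37.77 Y7.62
G1 X43.82 Y10.13
G1 X46.33 Y16.18
G0 X225.80 Y140.06
M3 S376
G1 X66.03 Y42.96 F3552
G0 X95.18 Y78.07
M3 S376
G1 X124.23 Y85.52 F3552
G1 X157.48 Y134.04
G1 X280.58 Y31.15
G1 X132.51 Y142.06
G1 X95.18 Y78.07
M5
G0 X0.00 Y0.00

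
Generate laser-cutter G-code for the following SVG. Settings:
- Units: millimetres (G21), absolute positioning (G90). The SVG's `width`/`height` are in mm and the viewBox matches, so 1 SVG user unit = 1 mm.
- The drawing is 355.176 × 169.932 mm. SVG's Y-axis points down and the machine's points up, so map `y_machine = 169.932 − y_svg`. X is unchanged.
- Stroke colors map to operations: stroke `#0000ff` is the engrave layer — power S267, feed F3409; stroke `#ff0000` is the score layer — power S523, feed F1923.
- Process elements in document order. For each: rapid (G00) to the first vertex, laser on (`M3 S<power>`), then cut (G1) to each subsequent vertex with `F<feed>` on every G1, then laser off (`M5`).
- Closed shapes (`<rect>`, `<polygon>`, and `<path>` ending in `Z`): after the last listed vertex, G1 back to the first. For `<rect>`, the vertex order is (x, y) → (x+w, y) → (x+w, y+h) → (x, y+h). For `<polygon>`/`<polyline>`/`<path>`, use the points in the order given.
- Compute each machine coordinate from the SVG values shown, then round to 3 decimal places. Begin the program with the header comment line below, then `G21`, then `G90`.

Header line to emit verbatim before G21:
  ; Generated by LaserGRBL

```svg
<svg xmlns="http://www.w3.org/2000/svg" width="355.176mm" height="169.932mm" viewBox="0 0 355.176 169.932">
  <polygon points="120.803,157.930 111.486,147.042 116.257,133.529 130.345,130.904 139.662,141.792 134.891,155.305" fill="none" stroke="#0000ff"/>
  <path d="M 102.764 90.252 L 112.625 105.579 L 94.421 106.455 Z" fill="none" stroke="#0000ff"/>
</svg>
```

1 u = 1 mm; y_m = 169.932 − y.

[1] `<polygon>` regular polygon, #0000ff→engrave S267 F3409: (120.803,12.002) → (111.486,22.890) → (116.257,36.403) → (130.345,39.028) → (139.662,28.140) → (134.891,14.627) → (120.803,12.002) (closed)

[2] `<path>` regular polygon, #0000ff→engrave S267 F3409: (102.764,79.680) → (112.625,64.353) → (94.421,63.477) → (102.764,79.680) (closed)

; Generated by LaserGRBL
G21
G90
G00 X120.803 Y12.002
M3 S267
G1 X111.486 Y22.890 F3409
G1 X116.257 Y36.403 F3409
G1 X130.345 Y39.028 F3409
G1 X139.662 Y28.140 F3409
G1 X134.891 Y14.627 F3409
G1 X120.803 Y12.002 F3409
M5
G00 X102.764 Y79.680
M3 S267
G1 X112.625 Y64.353 F3409
G1 X94.421 Y63.477 F3409
G1 X102.764 Y79.680 F3409
M5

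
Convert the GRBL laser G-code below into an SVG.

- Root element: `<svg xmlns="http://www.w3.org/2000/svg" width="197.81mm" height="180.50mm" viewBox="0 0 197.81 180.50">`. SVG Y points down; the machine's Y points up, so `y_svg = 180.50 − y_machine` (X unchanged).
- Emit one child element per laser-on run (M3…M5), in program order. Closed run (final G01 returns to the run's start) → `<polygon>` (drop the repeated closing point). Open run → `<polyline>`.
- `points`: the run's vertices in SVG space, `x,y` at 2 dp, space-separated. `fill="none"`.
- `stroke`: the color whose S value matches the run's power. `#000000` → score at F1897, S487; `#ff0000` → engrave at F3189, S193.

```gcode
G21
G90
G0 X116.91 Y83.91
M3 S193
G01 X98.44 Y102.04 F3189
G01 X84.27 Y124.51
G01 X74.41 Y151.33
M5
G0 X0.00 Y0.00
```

<svg xmlns="http://www.w3.org/2000/svg" width="197.81mm" height="180.50mm" viewBox="0 0 197.81 180.50">
  <polyline points="116.91,96.59 98.44,78.46 84.27,55.99 74.41,29.17" fill="none" stroke="#ff0000"/>
</svg>

y_svg = 180.50 − y_m. Every run uses S193, so all elements get stroke `#ff0000` (engrave).

[1] open run; points: 116.91,96.59 98.44,78.46 84.27,55.99 74.41,29.17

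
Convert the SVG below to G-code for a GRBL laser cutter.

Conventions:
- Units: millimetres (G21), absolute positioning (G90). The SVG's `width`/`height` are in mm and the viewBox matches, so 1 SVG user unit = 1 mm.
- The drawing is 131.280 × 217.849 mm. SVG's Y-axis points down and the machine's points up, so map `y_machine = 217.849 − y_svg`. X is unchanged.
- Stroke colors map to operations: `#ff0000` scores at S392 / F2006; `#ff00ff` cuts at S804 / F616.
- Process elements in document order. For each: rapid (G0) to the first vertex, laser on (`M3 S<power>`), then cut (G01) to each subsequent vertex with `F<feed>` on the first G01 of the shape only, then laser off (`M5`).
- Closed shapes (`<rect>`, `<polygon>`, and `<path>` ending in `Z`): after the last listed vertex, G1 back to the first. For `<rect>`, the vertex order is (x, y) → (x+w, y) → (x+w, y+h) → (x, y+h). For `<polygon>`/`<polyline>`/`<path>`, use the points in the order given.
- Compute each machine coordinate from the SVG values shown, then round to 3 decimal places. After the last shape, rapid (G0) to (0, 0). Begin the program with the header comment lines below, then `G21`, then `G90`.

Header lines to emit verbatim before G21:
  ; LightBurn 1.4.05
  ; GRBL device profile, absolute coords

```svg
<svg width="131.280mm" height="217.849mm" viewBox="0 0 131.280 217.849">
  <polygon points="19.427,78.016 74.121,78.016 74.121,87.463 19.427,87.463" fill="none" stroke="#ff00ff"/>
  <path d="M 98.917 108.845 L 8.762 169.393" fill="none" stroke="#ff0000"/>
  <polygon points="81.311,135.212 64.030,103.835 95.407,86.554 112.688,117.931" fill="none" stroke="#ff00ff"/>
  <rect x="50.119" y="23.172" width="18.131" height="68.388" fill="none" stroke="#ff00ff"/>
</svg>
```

1 u = 1 mm; y_m = 217.849 − y.

[1] `<polygon>` rectangle, #ff00ff→cut S804 F616: (19.427,139.833) → (74.121,139.833) → (74.121,130.386) → (19.427,130.386) → (19.427,139.833) (closed)

[2] `<path>` line segment, #ff0000→score S392 F2006: (98.917,109.004) → (8.762,48.456)

[3] `<polygon>` regular polygon, #ff00ff→cut S804 F616: (81.311,82.637) → (64.030,114.014) → (95.407,131.295) → (112.688,99.918) → (81.311,82.637) (closed)

[4] `<rect>` rectangle, #ff00ff→cut S804 F616: (50.119,194.677) → (68.250,194.677) → (68.250,126.289) → (50.119,126.289) → (50.119,194.677) (closed)

; LightBurn 1.4.05
; GRBL device profile, absolute coords
G21
G90
G0 X19.427 Y139.833
M3 S804
G01 X74.121 Y139.833 F616
G01 X74.121 Y130.386
G01 X19.427 Y130.386
G01 X19.427 Y139.833
M5
G0 X98.917 Y109.004
M3 S392
G01 X8.762 Y48.456 F2006
M5
G0 X81.311 Y82.637
M3 S804
G01 X64.030 Y114.014 F616
G01 X95.407 Y131.295
G01 X112.688 Y99.918
G01 X81.311 Y82.637
M5
G0 X50.119 Y194.677
M3 S804
G01 X68.250 Y194.677 F616
G01 X68.250 Y126.289
G01 X50.119 Y126.289
G01 X50.119 Y194.677
M5
G0 X0.000 Y0.000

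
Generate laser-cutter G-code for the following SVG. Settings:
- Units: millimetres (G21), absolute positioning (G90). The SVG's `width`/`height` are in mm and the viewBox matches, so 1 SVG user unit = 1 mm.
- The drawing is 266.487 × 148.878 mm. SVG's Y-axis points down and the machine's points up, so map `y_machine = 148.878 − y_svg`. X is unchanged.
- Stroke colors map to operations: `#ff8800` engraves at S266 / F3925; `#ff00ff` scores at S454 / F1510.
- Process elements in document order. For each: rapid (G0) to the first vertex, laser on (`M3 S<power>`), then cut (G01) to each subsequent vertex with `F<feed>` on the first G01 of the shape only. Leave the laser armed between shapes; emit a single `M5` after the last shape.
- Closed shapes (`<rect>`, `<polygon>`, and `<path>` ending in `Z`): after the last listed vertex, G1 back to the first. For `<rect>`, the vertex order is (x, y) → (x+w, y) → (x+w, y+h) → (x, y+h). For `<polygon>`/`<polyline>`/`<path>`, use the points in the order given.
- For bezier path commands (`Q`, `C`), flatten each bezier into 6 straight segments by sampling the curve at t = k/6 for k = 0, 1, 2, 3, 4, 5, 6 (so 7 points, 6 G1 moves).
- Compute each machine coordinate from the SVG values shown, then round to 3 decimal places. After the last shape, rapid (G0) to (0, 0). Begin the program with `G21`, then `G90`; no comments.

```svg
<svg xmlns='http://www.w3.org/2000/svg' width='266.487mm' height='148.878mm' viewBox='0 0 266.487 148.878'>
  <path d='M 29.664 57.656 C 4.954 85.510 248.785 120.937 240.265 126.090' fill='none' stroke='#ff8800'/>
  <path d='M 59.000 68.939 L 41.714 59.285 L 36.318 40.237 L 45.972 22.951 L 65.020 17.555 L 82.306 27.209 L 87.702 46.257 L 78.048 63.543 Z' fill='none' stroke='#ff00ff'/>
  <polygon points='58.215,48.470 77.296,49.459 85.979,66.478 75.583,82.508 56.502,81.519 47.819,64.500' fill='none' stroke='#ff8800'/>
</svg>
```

Since the viewBox matches the mm dimensions, user units are millimetres directly. The only transform is the Y-flip y_m = 148.878 − y_svg.

Shape 1 is a cubic bezier drawn with `<path>`. Its stroke #ff8800 means engrave at S266, F3925. After flipping Y the toolpath is (29.664,91.222) → (37.276,76.839) → (75.175,62.245) → (128.893,48.492) → (183.960,36.631) → (225.907,27.712) → (240.265,22.788).

Shape 2 is a regular polygon drawn with `<path>`. Its stroke #ff00ff means score at S454, F1510. After flipping Y the toolpath is (59.000,79.939) → (41.714,89.593) → (36.318,108.641) → (45.972,125.927) → (65.020,131.323) → (82.306,121.669) → (87.702,102.621) → (78.048,85.335) → (59.000,79.939), returning to the start.

Shape 3 is a regular polygon drawn with `<polygon>`. Its stroke #ff8800 means engrave at S266, F3925. After flipping Y the toolpath is (58.215,100.408) → (77.296,99.419) → (85.979,82.400) → (75.583,66.370) → (56.502,67.359) → (47.819,84.378) → (58.215,100.408), returning to the start.

G21
G90
G0 X29.664 Y91.222
M3 S266
G01 X37.276 Y76.839 F3925
G01 X75.175 Y62.245
G01 X128.893 Y48.492
G01 X183.960 Y36.631
G01 X225.907 Y27.712
G01 X240.265 Y22.788
G0 X59.000 Y79.939
M3 S454
G01 X41.714 Y89.593 F1510
G01 X36.318 Y108.641
G01 X45.972 Y125.927
G01 X65.020 Y131.323
G01 X82.306 Y121.669
G01 X87.702 Y102.621
G01 X78.048 Y85.335
G01 X59.000 Y79.939
G0 X58.215 Y100.408
M3 S266
G01 X77.296 Y99.419 F3925
G01 X85.979 Y82.400
G01 X75.583 Y66.370
G01 X56.502 Y67.359
G01 X47.819 Y84.378
G01 X58.215 Y100.408
M5
G0 X0.000 Y0.000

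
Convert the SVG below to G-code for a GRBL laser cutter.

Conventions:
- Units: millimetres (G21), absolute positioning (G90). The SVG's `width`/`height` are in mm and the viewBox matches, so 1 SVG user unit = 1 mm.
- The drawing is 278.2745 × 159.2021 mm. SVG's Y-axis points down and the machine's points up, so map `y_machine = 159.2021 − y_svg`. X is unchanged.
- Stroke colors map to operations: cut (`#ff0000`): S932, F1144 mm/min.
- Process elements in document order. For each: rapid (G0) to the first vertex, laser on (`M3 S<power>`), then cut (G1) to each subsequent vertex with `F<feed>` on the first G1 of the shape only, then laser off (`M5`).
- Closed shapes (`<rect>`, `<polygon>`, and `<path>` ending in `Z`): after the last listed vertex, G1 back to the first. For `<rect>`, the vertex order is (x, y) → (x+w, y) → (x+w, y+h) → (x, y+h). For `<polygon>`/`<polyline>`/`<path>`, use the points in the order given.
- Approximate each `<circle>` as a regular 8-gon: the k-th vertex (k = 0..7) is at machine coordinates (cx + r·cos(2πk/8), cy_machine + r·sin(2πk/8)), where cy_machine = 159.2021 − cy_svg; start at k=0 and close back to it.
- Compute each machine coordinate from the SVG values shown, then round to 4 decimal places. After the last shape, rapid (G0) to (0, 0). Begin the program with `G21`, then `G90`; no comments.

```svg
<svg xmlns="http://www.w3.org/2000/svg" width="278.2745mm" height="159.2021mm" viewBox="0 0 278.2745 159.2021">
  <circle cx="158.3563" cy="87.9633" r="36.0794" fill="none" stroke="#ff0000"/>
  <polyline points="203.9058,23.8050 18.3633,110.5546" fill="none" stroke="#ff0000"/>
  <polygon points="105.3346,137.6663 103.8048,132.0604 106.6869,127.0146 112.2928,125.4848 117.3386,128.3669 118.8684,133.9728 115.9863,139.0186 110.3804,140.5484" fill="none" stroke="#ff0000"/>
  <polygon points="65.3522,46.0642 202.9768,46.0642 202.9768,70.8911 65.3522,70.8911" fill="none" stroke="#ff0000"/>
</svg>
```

viewBox `0 0 278.2745 159.2021` with mm width/height → 1 unit = 1 mm. Flip: y_m = 159.2021 − y_svg.

**Shape 1** — `<circle>` circle, stroke `#ff0000` → cut (S932, F1144). Machine vertices: (194.4357,71.2388) → (183.8683,96.7508) → (158.3563,107.3182) → (132.8443,96.7508) → (122.2769,71.2388) → (132.8443,45.7268) → (158.3563,35.1594) → (183.8683,45.7268) → (194.4357,71.2388). Closed: final G1 returns to the first vertex.

**Shape 2** — `<polyline>` line segment, stroke `#ff0000` → cut (S932, F1144). Machine vertices: (203.9058,135.3971) → (18.3633,48.6475). Open path.

**Shape 3** — `<polygon>` regular polygon, stroke `#ff0000` → cut (S932, F1144). Machine vertices: (105.3346,21.5358) → (103.8048,27.1417) → (106.6869,32.1875) → (112.2928,33.7173) → (117.3386,30.8352) → (118.8684,25.2293) → (115.9863,20.1835) → (110.3804,18.6537) → (105.3346,21.5358). Closed: final G1 returns to the first vertex.

**Shape 4** — `<polygon>` rectangle, stroke `#ff0000` → cut (S932, F1144). Machine vertices: (65.3522,113.1379) → (202.9768,113.1379) → (202.9768,88.3110) → (65.3522,88.3110) → (65.3522,113.1379). Closed: final G1 returns to the first vertex.

G21
G90
G0 X194.4357 Y71.2388
M3 S932
G1 X183.8683 Y96.7508 F1144
G1 X158.3563 Y107.3182
G1 X132.8443 Y96.7508
G1 X122.2769 Y71.2388
G1 X132.8443 Y45.7268
G1 X158.3563 Y35.1594
G1 X183.8683 Y45.7268
G1 X194.4357 Y71.2388
M5
G0 X203.9058 Y135.3971
M3 S932
G1 X18.3633 Y48.6475 F1144
M5
G0 X105.3346 Y21.5358
M3 S932
G1 X103.8048 Y27.1417 F1144
G1 X106.6869 Y32.1875
G1 X112.2928 Y33.7173
G1 X117.3386 Y30.8352
G1 X118.8684 Y25.2293
G1 X115.9863 Y20.1835
G1 X110.3804 Y18.6537
G1 X105.3346 Y21.5358
M5
G0 X65.3522 Y113.1379
M3 S932
G1 X202.9768 Y113.1379 F1144
G1 X202.9768 Y88.3110
G1 X65.3522 Y88.3110
G1 X65.3522 Y113.1379
M5
G0 X0.0000 Y0.0000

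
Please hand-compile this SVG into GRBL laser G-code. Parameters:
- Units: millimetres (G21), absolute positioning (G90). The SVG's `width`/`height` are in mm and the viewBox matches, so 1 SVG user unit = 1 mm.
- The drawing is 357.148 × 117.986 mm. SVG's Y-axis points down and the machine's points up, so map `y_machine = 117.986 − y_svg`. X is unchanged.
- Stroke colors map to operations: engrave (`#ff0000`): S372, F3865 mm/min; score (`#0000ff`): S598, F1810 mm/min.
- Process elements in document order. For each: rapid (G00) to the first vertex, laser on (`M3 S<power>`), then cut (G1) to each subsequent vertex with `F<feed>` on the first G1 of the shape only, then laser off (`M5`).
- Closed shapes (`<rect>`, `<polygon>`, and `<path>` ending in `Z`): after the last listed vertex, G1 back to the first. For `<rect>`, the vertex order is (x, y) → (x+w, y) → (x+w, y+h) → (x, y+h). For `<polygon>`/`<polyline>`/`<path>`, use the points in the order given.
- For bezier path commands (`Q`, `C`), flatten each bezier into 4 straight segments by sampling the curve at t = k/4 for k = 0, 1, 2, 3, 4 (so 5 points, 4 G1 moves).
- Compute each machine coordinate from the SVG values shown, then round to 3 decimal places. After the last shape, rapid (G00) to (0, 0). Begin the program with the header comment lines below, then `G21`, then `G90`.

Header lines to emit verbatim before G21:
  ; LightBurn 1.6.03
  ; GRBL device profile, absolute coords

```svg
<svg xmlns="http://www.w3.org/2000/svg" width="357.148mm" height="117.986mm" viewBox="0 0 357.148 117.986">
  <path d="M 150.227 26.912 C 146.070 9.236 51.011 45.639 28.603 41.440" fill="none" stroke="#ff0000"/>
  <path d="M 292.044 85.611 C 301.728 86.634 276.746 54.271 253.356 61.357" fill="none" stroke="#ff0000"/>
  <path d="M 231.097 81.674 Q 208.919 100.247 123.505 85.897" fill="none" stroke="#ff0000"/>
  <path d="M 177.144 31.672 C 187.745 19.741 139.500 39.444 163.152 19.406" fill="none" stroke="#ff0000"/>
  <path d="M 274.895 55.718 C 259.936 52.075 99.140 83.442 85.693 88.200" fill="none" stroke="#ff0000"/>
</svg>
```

; LightBurn 1.6.03
; GRBL device profile, absolute coords
G21
G90
G00 X150.227 Y91.074
M3 S372
G1 X132.621 Y95.671 F3865
G1 X96.259 Y88.864
G1 X56.476 Y79.530
G1 X28.603 Y76.546
M5
G00 X292.044 Y32.375
M3 S372
G1 X293.374 Y36.730 F3865
G1 X285.103 Y46.776
G1 X270.630 Y55.685
G1 X253.356 Y56.629
M5
G00 X231.097 Y36.312
M3 S372
G1 X216.056 Y29.083 F3865
G1 X193.110 Y25.970
G1 X162.260 Y26.972
G1 X123.505 Y32.089
M5
G00 X177.144 Y86.314
M3 S372
G1 X176.104 Y90.446 F3865
G1 X165.254 Y89.407
G1 X156.851 Y89.888
G1 X163.152 Y98.580
M5
G00 X274.895 Y62.268
M3 S372
G1 X240.912 Y59.399 F3865
G1 X179.727 Y49.177
G1 X118.825 Y37.381
G1 X85.693 Y29.786
M5
G00 X0.000 Y0.000

Since the viewBox matches the mm dimensions, user units are millimetres directly. The only transform is the Y-flip y_m = 117.986 − y_svg.

Shape 1 is a cubic bezier drawn with `<path>`. Its stroke #ff0000 means engrave at S372, F3865. After flipping Y the toolpath is (150.227,91.074) → (132.621,95.671) → (96.259,88.864) → (56.476,79.530) → (28.603,76.546).

Shape 2 is a cubic bezier drawn with `<path>`. Its stroke #ff0000 means engrave at S372, F3865. After flipping Y the toolpath is (292.044,32.375) → (293.374,36.730) → (285.103,46.776) → (270.630,55.685) → (253.356,56.629).

Shape 3 is a quadratic bezier drawn with `<path>`. Its stroke #ff0000 means engrave at S372, F3865. After flipping Y the toolpath is (231.097,36.312) → (216.056,29.083) → (193.110,25.970) → (162.260,26.972) → (123.505,32.089).

Shape 4 is a cubic bezier drawn with `<path>`. Its stroke #ff0000 means engrave at S372, F3865. After flipping Y the toolpath is (177.144,86.314) → (176.104,90.446) → (165.254,89.407) → (156.851,89.888) → (163.152,98.580).

Shape 5 is a cubic bezier drawn with `<path>`. Its stroke #ff0000 means engrave at S372, F3865. After flipping Y the toolpath is (274.895,62.268) → (240.912,59.399) → (179.727,49.177) → (118.825,37.381) → (85.693,29.786).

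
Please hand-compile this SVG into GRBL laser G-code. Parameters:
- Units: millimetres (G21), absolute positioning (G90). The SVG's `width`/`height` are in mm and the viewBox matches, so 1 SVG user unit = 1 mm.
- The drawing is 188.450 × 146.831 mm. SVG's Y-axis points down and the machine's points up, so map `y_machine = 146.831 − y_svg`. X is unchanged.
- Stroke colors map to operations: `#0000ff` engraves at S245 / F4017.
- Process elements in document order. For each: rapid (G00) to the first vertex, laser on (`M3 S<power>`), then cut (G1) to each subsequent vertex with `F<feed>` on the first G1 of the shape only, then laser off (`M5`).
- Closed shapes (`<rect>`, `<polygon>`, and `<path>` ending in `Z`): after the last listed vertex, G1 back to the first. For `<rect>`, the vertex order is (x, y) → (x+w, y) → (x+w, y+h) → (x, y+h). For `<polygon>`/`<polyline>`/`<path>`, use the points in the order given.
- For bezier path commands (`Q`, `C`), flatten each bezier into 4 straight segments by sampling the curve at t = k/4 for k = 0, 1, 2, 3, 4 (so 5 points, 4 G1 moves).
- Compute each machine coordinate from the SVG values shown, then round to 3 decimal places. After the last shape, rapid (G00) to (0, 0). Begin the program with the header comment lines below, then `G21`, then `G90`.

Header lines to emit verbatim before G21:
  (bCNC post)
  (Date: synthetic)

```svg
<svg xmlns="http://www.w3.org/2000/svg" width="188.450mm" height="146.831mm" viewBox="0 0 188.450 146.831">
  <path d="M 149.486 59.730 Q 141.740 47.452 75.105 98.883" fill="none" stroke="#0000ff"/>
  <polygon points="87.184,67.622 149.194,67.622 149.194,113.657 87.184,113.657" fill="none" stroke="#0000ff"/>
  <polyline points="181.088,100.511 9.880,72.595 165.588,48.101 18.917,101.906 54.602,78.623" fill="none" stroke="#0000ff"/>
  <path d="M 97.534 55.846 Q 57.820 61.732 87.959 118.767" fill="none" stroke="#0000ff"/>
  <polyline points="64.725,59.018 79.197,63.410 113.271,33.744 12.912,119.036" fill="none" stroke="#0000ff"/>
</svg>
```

1 u = 1 mm; y_m = 146.831 − y.

[1] `<path>` quadratic bezier, #0000ff→engrave S245 F4017: (149.486,87.101) → (141.932,89.258) → (127.018,83.452) → (104.742,69.682) → (75.105,47.948)

[2] `<polygon>` rectangle, #0000ff→engrave S245 F4017: (87.184,79.209) → (149.194,79.209) → (149.194,33.174) → (87.184,33.174) → (87.184,79.209) (closed)

[3] `<polyline>` open polyline, #0000ff→engrave S245 F4017: (181.088,46.320) → (9.880,74.236) → (165.588,98.730) → (18.917,44.925) → (54.602,68.208)

[4] `<path>` quadratic bezier, #0000ff→engrave S245 F4017: (97.534,90.985) → (82.043,84.845) → (75.283,72.312) → (77.255,53.385) → (87.959,28.064)

[5] `<polyline>` open polyline, #0000ff→engrave S245 F4017: (64.725,87.813) → (79.197,83.421) → (113.271,113.087) → (12.912,27.795)

(bCNC post)
(Date: synthetic)
G21
G90
G00 X149.486 Y87.101
M3 S245
G1 X141.932 Y89.258 F4017
G1 X127.018 Y83.452
G1 X104.742 Y69.682
G1 X75.105 Y47.948
M5
G00 X87.184 Y79.209
M3 S245
G1 X149.194 Y79.209 F4017
G1 X149.194 Y33.174
G1 X87.184 Y33.174
G1 X87.184 Y79.209
M5
G00 X181.088 Y46.320
M3 S245
G1 X9.880 Y74.236 F4017
G1 X165.588 Y98.730
G1 X18.917 Y44.925
G1 X54.602 Y68.208
M5
G00 X97.534 Y90.985
M3 S245
G1 X82.043 Y84.845 F4017
G1 X75.283 Y72.312
G1 X77.255 Y53.385
G1 X87.959 Y28.064
M5
G00 X64.725 Y87.813
M3 S245
G1 X79.197 Y83.421 F4017
G1 X113.271 Y113.087
G1 X12.912 Y27.795
M5
G00 X0.000 Y0.000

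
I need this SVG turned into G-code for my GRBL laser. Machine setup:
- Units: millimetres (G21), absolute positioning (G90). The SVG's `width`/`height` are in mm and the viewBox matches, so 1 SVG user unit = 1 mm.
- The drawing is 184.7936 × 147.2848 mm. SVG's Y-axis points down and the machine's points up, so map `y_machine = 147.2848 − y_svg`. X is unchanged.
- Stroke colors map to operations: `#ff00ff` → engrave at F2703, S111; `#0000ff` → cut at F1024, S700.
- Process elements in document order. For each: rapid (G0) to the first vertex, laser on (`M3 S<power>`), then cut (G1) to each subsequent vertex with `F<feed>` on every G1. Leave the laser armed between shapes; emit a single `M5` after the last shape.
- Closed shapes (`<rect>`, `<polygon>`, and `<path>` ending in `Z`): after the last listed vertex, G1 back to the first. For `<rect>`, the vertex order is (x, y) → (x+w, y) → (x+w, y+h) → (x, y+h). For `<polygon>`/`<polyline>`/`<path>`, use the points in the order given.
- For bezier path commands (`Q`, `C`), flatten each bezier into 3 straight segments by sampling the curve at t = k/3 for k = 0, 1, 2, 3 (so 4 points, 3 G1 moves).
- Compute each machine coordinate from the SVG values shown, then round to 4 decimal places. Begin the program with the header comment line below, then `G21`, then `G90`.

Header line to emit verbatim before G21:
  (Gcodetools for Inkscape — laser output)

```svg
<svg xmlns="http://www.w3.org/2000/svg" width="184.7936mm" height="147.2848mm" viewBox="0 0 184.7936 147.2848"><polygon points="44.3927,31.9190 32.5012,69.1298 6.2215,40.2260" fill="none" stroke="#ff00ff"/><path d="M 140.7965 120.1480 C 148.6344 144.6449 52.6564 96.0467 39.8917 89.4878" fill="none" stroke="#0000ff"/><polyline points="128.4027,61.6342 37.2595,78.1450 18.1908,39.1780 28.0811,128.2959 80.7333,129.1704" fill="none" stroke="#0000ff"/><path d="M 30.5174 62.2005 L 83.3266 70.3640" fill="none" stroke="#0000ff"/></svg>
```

Since the viewBox matches the mm dimensions, user units are millimetres directly. The only transform is the Y-flip y_m = 147.2848 − y_svg.

Shape 1 is a regular polygon drawn with `<polygon>`. Its stroke #ff00ff means engrave at S111, F2703. After flipping Y the toolpath is (44.3927,115.3658) → (32.5012,78.1550) → (6.2215,107.0588) → (44.3927,115.3658), returning to the start.

Shape 2 is a cubic bezier drawn with `<path>`. Its stroke #0000ff means cut at S700, F1024. After flipping Y the toolpath is (140.7965,27.1368) → (120.9561,22.7407) → (73.4672,41.4892) → (39.8917,57.7970).

Shape 3 is a open polyline drawn with `<polyline>`. Its stroke #0000ff means cut at S700, F1024. After flipping Y the toolpath is (128.4027,85.6506) → (37.2595,69.1398) → (18.1908,108.1068) → (28.0811,18.9889) → (80.7333,18.1144).

Shape 4 is a line segment drawn with `<path>`. Its stroke #0000ff means cut at S700, F1024. After flipping Y the toolpath is (30.5174,85.0843) → (83.3266,76.9208).

(Gcodetools for Inkscape — laser output)
G21
G90
G0 X44.3927 Y115.3658
M3 S111
G1 X32.5012 Y78.1550 F2703
G1 X6.2215 Y107.0588 F2703
G1 X44.3927 Y115.3658 F2703
G0 X140.7965 Y27.1368
M3 S700
G1 X120.9561 Y22.7407 F1024
G1 X73.4672 Y41.4892 F1024
G1 X39.8917 Y57.7970 F1024
G0 X128.4027 Y85.6506
M3 S700
G1 X37.2595 Y69.1398 F1024
G1 X18.1908 Y108.1068 F1024
G1 X28.0811 Y18.9889 F1024
G1 X80.7333 Y18.1144 F1024
G0 X30.5174 Y85.0843
M3 S700
G1 X83.3266 Y76.9208 F1024
M5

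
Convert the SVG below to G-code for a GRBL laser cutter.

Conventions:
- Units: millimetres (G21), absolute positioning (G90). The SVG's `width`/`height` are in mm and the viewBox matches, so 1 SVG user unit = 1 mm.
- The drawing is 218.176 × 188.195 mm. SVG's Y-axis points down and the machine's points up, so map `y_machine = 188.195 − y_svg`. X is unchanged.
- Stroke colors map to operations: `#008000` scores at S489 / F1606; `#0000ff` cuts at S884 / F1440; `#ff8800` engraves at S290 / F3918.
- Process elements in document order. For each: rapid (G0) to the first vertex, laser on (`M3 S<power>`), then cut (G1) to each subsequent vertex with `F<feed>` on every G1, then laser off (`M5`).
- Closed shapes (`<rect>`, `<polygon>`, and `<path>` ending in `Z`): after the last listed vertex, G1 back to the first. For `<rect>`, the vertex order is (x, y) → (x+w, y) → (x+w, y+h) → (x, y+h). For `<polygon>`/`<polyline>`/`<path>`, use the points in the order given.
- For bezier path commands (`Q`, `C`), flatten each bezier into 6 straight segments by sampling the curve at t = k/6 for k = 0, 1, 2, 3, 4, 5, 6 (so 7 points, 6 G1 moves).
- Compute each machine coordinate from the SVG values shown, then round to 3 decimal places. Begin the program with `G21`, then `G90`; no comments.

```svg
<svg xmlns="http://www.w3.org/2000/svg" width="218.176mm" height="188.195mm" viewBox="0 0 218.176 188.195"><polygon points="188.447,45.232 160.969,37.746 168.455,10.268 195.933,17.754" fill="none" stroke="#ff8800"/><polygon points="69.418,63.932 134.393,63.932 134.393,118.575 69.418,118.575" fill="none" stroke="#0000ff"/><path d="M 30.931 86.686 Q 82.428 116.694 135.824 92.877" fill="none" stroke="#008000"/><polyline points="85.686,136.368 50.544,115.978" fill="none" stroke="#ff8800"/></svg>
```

G21
G90
G0 X188.447 Y142.963
M3 S290
G1 X160.969 Y150.449 F3918
G1 X168.455 Y177.927 F3918
G1 X195.933 Y170.441 F3918
G1 X188.447 Y142.963 F3918
M5
G0 X69.418 Y124.263
M3 S884
G1 X134.393 Y124.263 F1440
G1 X134.393 Y69.620 F1440
G1 X69.418 Y69.620 F1440
G1 X69.418 Y124.263 F1440
M5
G0 X30.931 Y101.509
M3 S489
G1 X48.149 Y93.001 F1606
G1 X65.473 Y87.484 F1606
G1 X82.903 Y84.957 F1606
G1 X100.438 Y85.421 F1606
G1 X118.078 Y88.874 F1606
G1 X135.824 Y95.318 F1606
M5
G0 X85.686 Y51.827
M3 S290
G1 X50.544 Y72.217 F3918
M5

Since the viewBox matches the mm dimensions, user units are millimetres directly. The only transform is the Y-flip y_m = 188.195 − y_svg.

Shape 1 is a regular polygon drawn with `<polygon>`. Its stroke #ff8800 means engrave at S290, F3918. After flipping Y the toolpath is (188.447,142.963) → (160.969,150.449) → (168.455,177.927) → (195.933,170.441) → (188.447,142.963), returning to the start.

Shape 2 is a rectangle drawn with `<polygon>`. Its stroke #0000ff means cut at S884, F1440. After flipping Y the toolpath is (69.418,124.263) → (134.393,124.263) → (134.393,69.620) → (69.418,69.620) → (69.418,124.263), returning to the start.

Shape 3 is a quadratic bezier drawn with `<path>`. Its stroke #008000 means score at S489, F1606. After flipping Y the toolpath is (30.931,101.509) → (48.149,93.001) → (65.473,87.484) → (82.903,84.957) → (100.438,85.421) → (118.078,88.874) → (135.824,95.318).

Shape 4 is a line segment drawn with `<polyline>`. Its stroke #ff8800 means engrave at S290, F3918. After flipping Y the toolpath is (85.686,51.827) → (50.544,72.217).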